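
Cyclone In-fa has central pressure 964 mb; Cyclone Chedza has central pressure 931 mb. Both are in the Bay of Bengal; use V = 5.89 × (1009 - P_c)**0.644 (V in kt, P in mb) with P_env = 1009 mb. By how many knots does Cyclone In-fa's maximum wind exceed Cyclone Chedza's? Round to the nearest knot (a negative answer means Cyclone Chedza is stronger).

Cyclone In-fa: ΔP = 45; V ≈ 5.89 × 45^0.644 ≈ 68.36 kt.
Cyclone Chedza: ΔP = 78; V ≈ 5.89 × 78^0.644 ≈ 97.41 kt.
Difference ≈ 68.36 − 97.41 = -29.05 → -29 kt.

-29 kt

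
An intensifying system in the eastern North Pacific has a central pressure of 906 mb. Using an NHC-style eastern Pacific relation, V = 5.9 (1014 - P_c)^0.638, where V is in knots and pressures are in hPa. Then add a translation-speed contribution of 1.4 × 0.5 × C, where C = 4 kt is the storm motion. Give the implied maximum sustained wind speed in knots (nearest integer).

ΔP = 1014 − 906 = 108 mb.
108^0.638 ≈ 19.830.
V ≈ 5.9 × 19.830 ≈ 117.0 kt.
Translation term: 1.4 × 0.5 × 4 = 2.8 kt.
Corrected V ≈ 119.8 kt → 120 kt.

120 kt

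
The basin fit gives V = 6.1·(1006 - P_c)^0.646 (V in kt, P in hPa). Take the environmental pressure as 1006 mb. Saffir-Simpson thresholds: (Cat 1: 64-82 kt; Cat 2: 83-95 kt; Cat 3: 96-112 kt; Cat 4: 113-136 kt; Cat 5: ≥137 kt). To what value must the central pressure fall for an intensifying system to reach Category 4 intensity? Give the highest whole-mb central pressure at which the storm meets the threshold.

Category 4 begins at V = 113 kt.
Required ΔP = (113/6.1)^(1/0.646) = 18.525^1.548 ≈ 91.72 mb.
P_c ≤ 1006 − 91.72 = 914.28, so the highest integer P_c is 914 mb.

914 mb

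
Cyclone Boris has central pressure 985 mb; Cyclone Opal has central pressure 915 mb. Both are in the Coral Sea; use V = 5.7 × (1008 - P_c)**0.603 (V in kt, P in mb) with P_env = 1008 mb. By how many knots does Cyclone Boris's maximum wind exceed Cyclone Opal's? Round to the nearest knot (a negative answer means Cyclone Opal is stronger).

Cyclone Boris: ΔP = 23; V ≈ 5.7 × 23^0.603 ≈ 37.76 kt.
Cyclone Opal: ΔP = 93; V ≈ 5.7 × 93^0.603 ≈ 87.67 kt.
Difference ≈ 37.76 − 87.67 = -49.91 → -50 kt.

-50 kt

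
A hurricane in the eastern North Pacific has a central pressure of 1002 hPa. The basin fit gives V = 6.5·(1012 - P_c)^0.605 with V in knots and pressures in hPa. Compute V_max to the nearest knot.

ΔP = 1012 − 1002 = 10 hPa.
10^0.605 ≈ 4.027.
V ≈ 6.5 × 4.027 ≈ 26.2 kt.

26 kt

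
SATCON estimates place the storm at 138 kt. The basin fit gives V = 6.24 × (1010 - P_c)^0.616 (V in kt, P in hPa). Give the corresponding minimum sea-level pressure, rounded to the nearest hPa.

858 hPa

ΔP = (V / 6.24)^(1/0.616) = (138/6.24)^1.623.
138/6.24 = 22.115; 22.115^1.623 ≈ 152.39 hPa.
P_c = 1010 − 152.39 = 857.61 ≈ 858 hPa.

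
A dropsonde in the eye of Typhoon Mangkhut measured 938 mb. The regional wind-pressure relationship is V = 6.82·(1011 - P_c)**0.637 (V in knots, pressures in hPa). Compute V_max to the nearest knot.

105 kt

ΔP = 1011 − 938 = 73 mb.
73^0.637 ≈ 15.379.
V ≈ 6.82 × 15.379 ≈ 104.9 kt.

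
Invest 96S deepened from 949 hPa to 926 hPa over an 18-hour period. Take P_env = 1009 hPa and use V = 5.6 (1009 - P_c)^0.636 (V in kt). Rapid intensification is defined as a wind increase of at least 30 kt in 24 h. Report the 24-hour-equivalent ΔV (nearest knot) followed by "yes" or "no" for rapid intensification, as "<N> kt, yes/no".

V₁: ΔP = 60, V ≈ 5.6 × 60^0.636 ≈ 75.70 kt.
V₂: ΔP = 83, V ≈ 5.6 × 83^0.636 ≈ 93.05 kt.
ΔV over 18 h = 17.35 kt → 24 h equivalent = 17.35 × 24/18 ≈ 23.13 kt.
23 kt < 30 kt ⇒ not rapid intensification.

23 kt, no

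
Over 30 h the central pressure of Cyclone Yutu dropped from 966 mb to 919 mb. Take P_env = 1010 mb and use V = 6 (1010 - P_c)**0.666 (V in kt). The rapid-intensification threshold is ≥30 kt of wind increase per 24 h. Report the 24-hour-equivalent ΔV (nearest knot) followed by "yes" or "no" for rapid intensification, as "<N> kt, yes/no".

V₁: ΔP = 44, V ≈ 6 × 44^0.666 ≈ 74.59 kt.
V₂: ΔP = 91, V ≈ 6 × 91^0.666 ≈ 121.02 kt.
ΔV over 30 h = 46.43 kt → 24 h equivalent = 46.43 × 24/30 ≈ 37.14 kt.
37 kt ≥ 30 kt ⇒ rapid intensification.

37 kt, yes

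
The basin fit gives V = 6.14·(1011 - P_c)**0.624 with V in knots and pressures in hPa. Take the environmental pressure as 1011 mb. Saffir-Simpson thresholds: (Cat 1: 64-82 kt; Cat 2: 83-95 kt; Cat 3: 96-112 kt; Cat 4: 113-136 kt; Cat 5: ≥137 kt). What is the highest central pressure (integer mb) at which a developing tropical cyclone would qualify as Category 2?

Category 2 begins at V = 83 kt.
Required ΔP = (83/6.14)^(1/0.624) = 13.518^1.603 ≈ 64.92 mb.
P_c ≤ 1011 − 64.92 = 946.08, so the highest integer P_c is 946 mb.

946 mb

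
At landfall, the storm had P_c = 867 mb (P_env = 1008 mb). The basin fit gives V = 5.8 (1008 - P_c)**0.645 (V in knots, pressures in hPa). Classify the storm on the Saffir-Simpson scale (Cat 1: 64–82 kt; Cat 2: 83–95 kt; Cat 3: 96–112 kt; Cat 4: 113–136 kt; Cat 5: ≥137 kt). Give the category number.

ΔP = 1008 − 867 = 141 mb.
V ≈ 5.8 × 141^0.645 = 5.8 × 24.34 ≈ 141 kt.
141 kt falls in the Category 5 band.

5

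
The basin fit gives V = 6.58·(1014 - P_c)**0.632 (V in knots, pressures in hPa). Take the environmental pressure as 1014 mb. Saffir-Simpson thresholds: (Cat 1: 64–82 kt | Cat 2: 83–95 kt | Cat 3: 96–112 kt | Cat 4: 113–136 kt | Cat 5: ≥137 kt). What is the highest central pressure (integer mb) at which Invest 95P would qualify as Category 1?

Category 1 begins at V = 64 kt.
Required ΔP = (64/6.58)^(1/0.632) = 9.726^1.582 ≈ 36.58 mb.
P_c ≤ 1014 − 36.58 = 977.42, so the highest integer P_c is 977 mb.

977 mb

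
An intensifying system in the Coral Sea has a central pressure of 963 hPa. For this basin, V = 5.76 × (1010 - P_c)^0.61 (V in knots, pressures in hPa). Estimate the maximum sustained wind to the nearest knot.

ΔP = 1010 − 963 = 47 hPa.
47^0.61 ≈ 10.471.
V ≈ 5.76 × 10.471 ≈ 60.3 kt.

60 kt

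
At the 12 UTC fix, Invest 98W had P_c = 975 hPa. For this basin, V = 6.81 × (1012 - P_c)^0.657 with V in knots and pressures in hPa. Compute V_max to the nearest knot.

73 kt

ΔP = 1012 − 975 = 37 hPa.
37^0.657 ≈ 10.723.
V ≈ 6.81 × 10.723 ≈ 73.0 kt.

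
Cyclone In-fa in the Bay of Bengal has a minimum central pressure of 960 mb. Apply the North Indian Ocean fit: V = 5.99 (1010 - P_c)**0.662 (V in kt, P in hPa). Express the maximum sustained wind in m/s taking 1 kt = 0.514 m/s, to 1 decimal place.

ΔP = 1010 − 960 = 50 mb.
V ≈ 5.99 × 50^0.662 = 5.99 × 13.327 ≈ 79.826 kt.
79.826 × 0.514 ≈ 41.03 m/s → 41.0 m/s.

41.0 m/s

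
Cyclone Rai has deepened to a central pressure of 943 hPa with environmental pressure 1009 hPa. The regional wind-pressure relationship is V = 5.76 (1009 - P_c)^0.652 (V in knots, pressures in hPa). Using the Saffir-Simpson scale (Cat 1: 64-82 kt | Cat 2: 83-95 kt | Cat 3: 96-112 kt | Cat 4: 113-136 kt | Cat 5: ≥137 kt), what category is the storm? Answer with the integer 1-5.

2

ΔP = 1009 − 943 = 66 hPa.
V ≈ 5.76 × 66^0.652 = 5.76 × 15.36 ≈ 88 kt.
88 kt falls in the Category 2 band.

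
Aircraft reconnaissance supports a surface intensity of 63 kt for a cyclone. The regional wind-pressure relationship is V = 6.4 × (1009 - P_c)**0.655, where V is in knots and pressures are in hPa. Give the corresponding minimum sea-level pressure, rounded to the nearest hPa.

976 hPa

ΔP = (V / 6.4)^(1/0.655) = (63/6.4)^1.527.
63/6.4 = 9.844; 9.844^1.527 ≈ 32.83 hPa.
P_c = 1009 − 32.83 = 976.17 ≈ 976 hPa.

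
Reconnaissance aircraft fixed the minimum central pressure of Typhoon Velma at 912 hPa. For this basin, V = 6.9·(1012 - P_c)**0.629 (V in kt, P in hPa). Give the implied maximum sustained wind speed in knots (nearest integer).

125 kt

ΔP = 1012 − 912 = 100 hPa.
100^0.629 ≈ 18.113.
V ≈ 6.9 × 18.113 ≈ 125.0 kt.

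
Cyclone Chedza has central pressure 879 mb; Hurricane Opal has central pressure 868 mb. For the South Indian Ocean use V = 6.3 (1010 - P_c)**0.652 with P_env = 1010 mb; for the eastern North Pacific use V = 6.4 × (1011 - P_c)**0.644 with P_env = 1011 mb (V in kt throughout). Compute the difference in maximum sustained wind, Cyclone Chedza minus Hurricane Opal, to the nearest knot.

Cyclone Chedza: ΔP = 131; V ≈ 6.3 × 131^0.652 ≈ 151.29 kt.
Hurricane Opal: ΔP = 143; V ≈ 6.4 × 143^0.644 ≈ 156.39 kt.
Difference ≈ 151.29 − 156.39 = -5.10 → -5 kt.

-5 kt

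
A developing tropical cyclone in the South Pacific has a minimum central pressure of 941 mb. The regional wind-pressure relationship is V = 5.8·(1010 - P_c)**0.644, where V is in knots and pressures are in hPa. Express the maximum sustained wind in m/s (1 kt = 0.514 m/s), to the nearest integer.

46 m/s

ΔP = 1010 − 941 = 69 mb.
V ≈ 5.8 × 69^0.644 = 5.8 × 15.283 ≈ 88.643 kt.
88.643 × 0.514 ≈ 45.56 m/s → 46 m/s.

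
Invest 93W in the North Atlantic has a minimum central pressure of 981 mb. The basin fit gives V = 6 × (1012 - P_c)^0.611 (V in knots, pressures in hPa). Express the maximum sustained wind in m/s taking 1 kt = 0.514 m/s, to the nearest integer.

25 m/s

ΔP = 1012 − 981 = 31 mb.
V ≈ 6 × 31^0.611 = 6 × 8.151 ≈ 48.907 kt.
48.907 × 0.514 ≈ 25.14 m/s → 25 m/s.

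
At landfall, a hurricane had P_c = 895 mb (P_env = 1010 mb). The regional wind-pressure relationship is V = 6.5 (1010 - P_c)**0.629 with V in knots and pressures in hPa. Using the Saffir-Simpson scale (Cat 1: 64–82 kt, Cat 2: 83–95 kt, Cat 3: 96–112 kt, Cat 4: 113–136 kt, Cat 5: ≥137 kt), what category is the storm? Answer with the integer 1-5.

4

ΔP = 1010 − 895 = 115 mb.
V ≈ 6.5 × 115^0.629 = 6.5 × 19.78 ≈ 129 kt.
129 kt falls in the Category 4 band.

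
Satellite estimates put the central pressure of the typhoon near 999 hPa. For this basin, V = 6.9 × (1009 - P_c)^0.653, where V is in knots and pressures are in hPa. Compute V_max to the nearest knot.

ΔP = 1009 − 999 = 10 hPa.
10^0.653 ≈ 4.498.
V ≈ 6.9 × 4.498 ≈ 31.0 kt.

31 kt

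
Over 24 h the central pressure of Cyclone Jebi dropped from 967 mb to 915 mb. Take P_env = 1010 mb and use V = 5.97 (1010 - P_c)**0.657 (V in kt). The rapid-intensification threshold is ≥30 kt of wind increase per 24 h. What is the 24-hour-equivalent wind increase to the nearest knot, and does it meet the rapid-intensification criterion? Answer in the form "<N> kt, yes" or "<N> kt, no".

V₁: ΔP = 43, V ≈ 5.97 × 43^0.657 ≈ 70.66 kt.
V₂: ΔP = 95, V ≈ 5.97 × 95^0.657 ≈ 118.94 kt.
ΔV over 24 h = 48.28 kt → 24 h equivalent = 48.28 × 24/24 ≈ 48.28 kt.
48 kt ≥ 30 kt ⇒ rapid intensification.

48 kt, yes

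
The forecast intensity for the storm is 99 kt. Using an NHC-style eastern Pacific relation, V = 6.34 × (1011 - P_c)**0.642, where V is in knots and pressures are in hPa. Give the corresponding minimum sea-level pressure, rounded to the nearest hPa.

ΔP = (V / 6.34)^(1/0.642) = (99/6.34)^1.558.
99/6.34 = 15.615; 15.615^1.558 ≈ 72.29 hPa.
P_c = 1011 − 72.29 = 938.71 ≈ 939 hPa.

939 hPa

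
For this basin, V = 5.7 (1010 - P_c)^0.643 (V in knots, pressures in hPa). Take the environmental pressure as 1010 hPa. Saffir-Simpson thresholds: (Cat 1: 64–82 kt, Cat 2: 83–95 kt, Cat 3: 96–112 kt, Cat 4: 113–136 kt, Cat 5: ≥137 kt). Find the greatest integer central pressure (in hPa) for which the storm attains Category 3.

Category 3 begins at V = 96 kt.
Required ΔP = (96/5.7)^(1/0.643) = 16.842^1.555 ≈ 80.78 hPa.
P_c ≤ 1010 − 80.78 = 929.22, so the highest integer P_c is 929 hPa.

929 hPa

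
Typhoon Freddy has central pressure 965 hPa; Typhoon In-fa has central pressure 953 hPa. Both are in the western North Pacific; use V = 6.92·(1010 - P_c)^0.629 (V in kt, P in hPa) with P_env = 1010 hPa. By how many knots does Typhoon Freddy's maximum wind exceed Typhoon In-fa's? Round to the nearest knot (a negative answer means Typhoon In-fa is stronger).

-12 kt

Typhoon Freddy: ΔP = 45; V ≈ 6.92 × 45^0.629 ≈ 75.85 kt.
Typhoon In-fa: ΔP = 57; V ≈ 6.92 × 57^0.629 ≈ 88.01 kt.
Difference ≈ 75.85 − 88.01 = -12.16 → -12 kt.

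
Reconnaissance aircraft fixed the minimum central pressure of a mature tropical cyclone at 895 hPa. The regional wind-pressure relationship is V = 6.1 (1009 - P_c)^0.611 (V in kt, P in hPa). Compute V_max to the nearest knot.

ΔP = 1009 − 895 = 114 hPa.
114^0.611 ≈ 18.062.
V ≈ 6.1 × 18.062 ≈ 110.2 kt.

110 kt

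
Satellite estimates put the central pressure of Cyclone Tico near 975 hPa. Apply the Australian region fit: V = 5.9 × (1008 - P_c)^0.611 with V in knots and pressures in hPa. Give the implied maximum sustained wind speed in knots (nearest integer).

50 kt

ΔP = 1008 − 975 = 33 hPa.
33^0.611 ≈ 8.469.
V ≈ 5.9 × 8.469 ≈ 50.0 kt.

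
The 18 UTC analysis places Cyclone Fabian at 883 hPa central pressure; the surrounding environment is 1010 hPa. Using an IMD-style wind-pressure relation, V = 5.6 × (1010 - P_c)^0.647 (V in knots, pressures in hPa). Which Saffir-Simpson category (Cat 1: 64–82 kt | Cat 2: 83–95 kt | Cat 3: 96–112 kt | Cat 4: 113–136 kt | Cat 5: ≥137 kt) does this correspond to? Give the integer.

ΔP = 1010 − 883 = 127 hPa.
V ≈ 5.6 × 127^0.647 = 5.6 × 22.97 ≈ 129 kt.
129 kt falls in the Category 4 band.

4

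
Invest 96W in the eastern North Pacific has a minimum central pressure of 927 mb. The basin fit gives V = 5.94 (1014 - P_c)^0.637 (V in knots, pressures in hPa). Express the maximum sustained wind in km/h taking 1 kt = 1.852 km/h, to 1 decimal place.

189.2 km/h

ΔP = 1014 − 927 = 87 mb.
V ≈ 5.94 × 87^0.637 = 5.94 × 17.198 ≈ 102.155 kt.
102.155 × 1.852 ≈ 189.19 km/h → 189.2 km/h.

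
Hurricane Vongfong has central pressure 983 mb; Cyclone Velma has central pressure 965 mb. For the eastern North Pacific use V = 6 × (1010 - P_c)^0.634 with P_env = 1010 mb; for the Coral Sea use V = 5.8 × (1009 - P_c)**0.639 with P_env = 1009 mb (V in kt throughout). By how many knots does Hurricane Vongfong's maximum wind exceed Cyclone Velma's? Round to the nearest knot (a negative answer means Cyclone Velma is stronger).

-17 kt

Hurricane Vongfong: ΔP = 27; V ≈ 6 × 27^0.634 ≈ 48.49 kt.
Cyclone Velma: ΔP = 44; V ≈ 5.8 × 44^0.639 ≈ 65.10 kt.
Difference ≈ 48.49 − 65.10 = -16.61 → -17 kt.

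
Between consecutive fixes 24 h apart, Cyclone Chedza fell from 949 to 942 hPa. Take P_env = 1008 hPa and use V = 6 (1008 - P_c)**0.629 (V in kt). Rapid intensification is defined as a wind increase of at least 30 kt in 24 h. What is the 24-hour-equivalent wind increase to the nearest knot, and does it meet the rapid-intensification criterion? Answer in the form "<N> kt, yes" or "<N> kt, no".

V₁: ΔP = 59, V ≈ 6 × 59^0.629 ≈ 77.99 kt.
V₂: ΔP = 66, V ≈ 6 × 66^0.629 ≈ 83.68 kt.
ΔV over 24 h = 5.69 kt → 24 h equivalent = 5.69 × 24/24 ≈ 5.69 kt.
6 kt < 30 kt ⇒ not rapid intensification.

6 kt, no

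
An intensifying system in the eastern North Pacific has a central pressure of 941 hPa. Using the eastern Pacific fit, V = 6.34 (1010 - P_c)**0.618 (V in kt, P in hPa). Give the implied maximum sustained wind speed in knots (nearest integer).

87 kt

ΔP = 1010 − 941 = 69 hPa.
69^0.618 ≈ 13.690.
V ≈ 6.34 × 13.690 ≈ 86.8 kt.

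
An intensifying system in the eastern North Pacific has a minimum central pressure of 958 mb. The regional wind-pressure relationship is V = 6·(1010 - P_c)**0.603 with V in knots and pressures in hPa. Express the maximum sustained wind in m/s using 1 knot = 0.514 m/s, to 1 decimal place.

ΔP = 1010 − 958 = 52 mb.
V ≈ 6 × 52^0.603 = 6 × 10.833 ≈ 64.998 kt.
64.998 × 0.514 ≈ 33.41 m/s → 33.4 m/s.

33.4 m/s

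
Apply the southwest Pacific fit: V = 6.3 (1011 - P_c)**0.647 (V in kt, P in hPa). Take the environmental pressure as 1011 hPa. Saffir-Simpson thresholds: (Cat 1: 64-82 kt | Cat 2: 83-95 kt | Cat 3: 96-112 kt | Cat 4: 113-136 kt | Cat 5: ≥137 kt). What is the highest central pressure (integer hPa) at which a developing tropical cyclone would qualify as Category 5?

894 hPa

Category 5 begins at V = 137 kt.
Required ΔP = (137/6.3)^(1/0.647) = 21.746^1.546 ≈ 116.69 hPa.
P_c ≤ 1011 − 116.69 = 894.31, so the highest integer P_c is 894 hPa.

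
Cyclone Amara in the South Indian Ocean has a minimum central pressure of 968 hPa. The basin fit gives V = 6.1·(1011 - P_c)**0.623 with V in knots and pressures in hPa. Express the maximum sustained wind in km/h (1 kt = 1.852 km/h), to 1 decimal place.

117.7 km/h

ΔP = 1011 − 968 = 43 hPa.
V ≈ 6.1 × 43^0.623 = 6.1 × 10.415 ≈ 63.530 kt.
63.530 × 1.852 ≈ 117.66 km/h → 117.7 km/h.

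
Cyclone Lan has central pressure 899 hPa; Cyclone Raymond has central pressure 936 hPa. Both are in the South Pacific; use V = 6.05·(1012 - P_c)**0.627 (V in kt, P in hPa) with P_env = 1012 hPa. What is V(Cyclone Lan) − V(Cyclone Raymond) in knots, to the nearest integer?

26 kt

Cyclone Lan: ΔP = 113; V ≈ 6.05 × 113^0.627 ≈ 117.23 kt.
Cyclone Raymond: ΔP = 76; V ≈ 6.05 × 76^0.627 ≈ 91.42 kt.
Difference ≈ 117.23 − 91.42 = 25.81 → 26 kt.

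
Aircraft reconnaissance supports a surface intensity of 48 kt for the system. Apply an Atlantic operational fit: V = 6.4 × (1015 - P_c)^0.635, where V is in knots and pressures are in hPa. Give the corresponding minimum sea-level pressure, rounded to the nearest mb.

991 mb

ΔP = (V / 6.4)^(1/0.635) = (48/6.4)^1.575.
48/6.4 = 7.500; 7.500^1.575 ≈ 23.88 mb.
P_c = 1015 − 23.88 = 991.12 ≈ 991 mb.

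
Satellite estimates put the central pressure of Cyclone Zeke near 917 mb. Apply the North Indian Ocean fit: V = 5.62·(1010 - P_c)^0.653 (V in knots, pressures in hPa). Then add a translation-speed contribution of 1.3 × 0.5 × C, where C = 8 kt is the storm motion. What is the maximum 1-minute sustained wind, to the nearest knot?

114 kt

ΔP = 1010 − 917 = 93 mb.
93^0.653 ≈ 19.294.
V ≈ 5.62 × 19.294 ≈ 108.4 kt.
Translation term: 1.3 × 0.5 × 8 = 5.2 kt.
Corrected V ≈ 113.6 kt → 114 kt.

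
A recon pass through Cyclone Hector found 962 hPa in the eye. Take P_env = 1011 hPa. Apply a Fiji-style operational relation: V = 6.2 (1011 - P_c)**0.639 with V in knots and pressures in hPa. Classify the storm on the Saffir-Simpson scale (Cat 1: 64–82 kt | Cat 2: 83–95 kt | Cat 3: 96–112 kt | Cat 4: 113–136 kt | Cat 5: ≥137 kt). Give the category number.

ΔP = 1011 − 962 = 49 hPa.
V ≈ 6.2 × 49^0.639 = 6.2 × 12.02 ≈ 75 kt.
75 kt falls in the Category 1 band.

1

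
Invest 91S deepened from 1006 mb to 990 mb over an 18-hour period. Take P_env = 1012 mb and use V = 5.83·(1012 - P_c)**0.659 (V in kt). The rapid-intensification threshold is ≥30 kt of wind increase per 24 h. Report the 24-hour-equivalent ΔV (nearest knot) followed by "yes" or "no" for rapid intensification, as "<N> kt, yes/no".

34 kt, yes

V₁: ΔP = 6, V ≈ 5.83 × 6^0.659 ≈ 18.99 kt.
V₂: ΔP = 22, V ≈ 5.83 × 22^0.659 ≈ 44.70 kt.
ΔV over 18 h = 25.71 kt → 24 h equivalent = 25.71 × 24/18 ≈ 34.28 kt.
34 kt ≥ 30 kt ⇒ rapid intensification.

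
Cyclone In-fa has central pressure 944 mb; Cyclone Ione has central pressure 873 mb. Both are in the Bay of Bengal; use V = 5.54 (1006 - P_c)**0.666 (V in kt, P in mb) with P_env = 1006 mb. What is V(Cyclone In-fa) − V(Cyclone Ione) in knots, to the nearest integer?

-57 kt

Cyclone In-fa: ΔP = 62; V ≈ 5.54 × 62^0.666 ≈ 86.55 kt.
Cyclone Ione: ΔP = 133; V ≈ 5.54 × 133^0.666 ≈ 143.88 kt.
Difference ≈ 86.55 − 143.88 = -57.33 → -57 kt.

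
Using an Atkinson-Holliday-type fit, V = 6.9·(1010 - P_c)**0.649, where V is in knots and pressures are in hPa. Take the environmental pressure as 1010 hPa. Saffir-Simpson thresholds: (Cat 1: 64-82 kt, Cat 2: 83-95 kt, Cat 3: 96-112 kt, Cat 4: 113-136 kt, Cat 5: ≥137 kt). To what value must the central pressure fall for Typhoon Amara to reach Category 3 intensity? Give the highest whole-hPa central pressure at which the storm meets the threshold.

952 hPa

Category 3 begins at V = 96 kt.
Required ΔP = (96/6.9)^(1/0.649) = 13.913^1.541 ≈ 57.79 hPa.
P_c ≤ 1010 − 57.79 = 952.21, so the highest integer P_c is 952 hPa.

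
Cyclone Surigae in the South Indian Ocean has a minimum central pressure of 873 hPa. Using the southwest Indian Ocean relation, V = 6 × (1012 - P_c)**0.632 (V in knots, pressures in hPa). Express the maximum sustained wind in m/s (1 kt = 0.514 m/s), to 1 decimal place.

69.7 m/s

ΔP = 1012 − 873 = 139 hPa.
V ≈ 6 × 139^0.632 = 6 × 22.614 ≈ 135.686 kt.
135.686 × 0.514 ≈ 69.74 m/s → 69.7 m/s.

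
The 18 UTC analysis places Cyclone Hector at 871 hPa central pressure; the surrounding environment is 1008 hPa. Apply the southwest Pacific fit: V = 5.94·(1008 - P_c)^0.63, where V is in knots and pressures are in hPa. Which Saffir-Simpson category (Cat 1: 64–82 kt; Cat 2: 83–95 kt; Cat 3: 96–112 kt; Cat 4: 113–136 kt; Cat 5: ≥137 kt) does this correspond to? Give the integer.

4

ΔP = 1008 − 871 = 137 hPa.
V ≈ 5.94 × 137^0.63 = 5.94 × 22.19 ≈ 132 kt.
132 kt falls in the Category 4 band.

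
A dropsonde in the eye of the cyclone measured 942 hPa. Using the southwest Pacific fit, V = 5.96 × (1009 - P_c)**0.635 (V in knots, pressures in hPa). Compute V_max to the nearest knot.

86 kt

ΔP = 1009 − 942 = 67 hPa.
67^0.635 ≈ 14.440.
V ≈ 5.96 × 14.440 ≈ 86.1 kt.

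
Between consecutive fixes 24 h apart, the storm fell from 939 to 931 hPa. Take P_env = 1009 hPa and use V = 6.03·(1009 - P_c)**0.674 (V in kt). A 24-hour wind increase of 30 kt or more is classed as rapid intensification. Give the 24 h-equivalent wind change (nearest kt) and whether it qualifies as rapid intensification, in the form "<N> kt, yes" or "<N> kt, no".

V₁: ΔP = 70, V ≈ 6.03 × 70^0.674 ≈ 105.66 kt.
V₂: ΔP = 78, V ≈ 6.03 × 78^0.674 ≈ 113.66 kt.
ΔV over 24 h = 8.00 kt → 24 h equivalent = 8.00 × 24/24 ≈ 8.00 kt.
8 kt < 30 kt ⇒ not rapid intensification.

8 kt, no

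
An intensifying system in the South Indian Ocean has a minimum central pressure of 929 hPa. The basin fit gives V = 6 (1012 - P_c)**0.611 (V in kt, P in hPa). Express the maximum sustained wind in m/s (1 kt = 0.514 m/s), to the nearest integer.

46 m/s

ΔP = 1012 − 929 = 83 hPa.
V ≈ 6 × 83^0.611 = 6 × 14.878 ≈ 89.270 kt.
89.270 × 0.514 ≈ 45.89 m/s → 46 m/s.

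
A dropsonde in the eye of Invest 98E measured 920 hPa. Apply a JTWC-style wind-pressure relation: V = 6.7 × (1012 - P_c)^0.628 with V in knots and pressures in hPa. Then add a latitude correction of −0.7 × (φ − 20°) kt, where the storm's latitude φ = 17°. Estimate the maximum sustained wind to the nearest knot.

117 kt

ΔP = 1012 − 920 = 92 hPa.
92^0.628 ≈ 17.110.
V ≈ 6.7 × 17.110 ≈ 114.6 kt.
Latitude correction: −0.7 × (17 − 20) = 2.1 kt.
Corrected V ≈ 116.7 kt → 117 kt.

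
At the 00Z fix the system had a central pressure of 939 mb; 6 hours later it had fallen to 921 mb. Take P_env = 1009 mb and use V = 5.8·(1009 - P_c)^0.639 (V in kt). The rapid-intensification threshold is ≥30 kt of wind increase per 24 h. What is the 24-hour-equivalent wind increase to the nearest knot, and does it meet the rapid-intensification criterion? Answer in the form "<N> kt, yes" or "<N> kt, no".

V₁: ΔP = 70, V ≈ 5.8 × 70^0.639 ≈ 87.59 kt.
V₂: ΔP = 88, V ≈ 5.8 × 88^0.639 ≈ 101.38 kt.
ΔV over 6 h = 13.79 kt → 24 h equivalent = 13.79 × 24/6 ≈ 55.16 kt.
55 kt ≥ 30 kt ⇒ rapid intensification.

55 kt, yes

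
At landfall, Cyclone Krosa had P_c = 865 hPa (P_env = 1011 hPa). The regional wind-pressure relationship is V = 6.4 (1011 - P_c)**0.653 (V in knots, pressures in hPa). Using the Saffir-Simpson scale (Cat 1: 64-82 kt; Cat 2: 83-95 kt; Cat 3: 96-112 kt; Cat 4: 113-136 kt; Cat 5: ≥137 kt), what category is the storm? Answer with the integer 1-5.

ΔP = 1011 − 865 = 146 hPa.
V ≈ 6.4 × 146^0.653 = 6.4 × 25.90 ≈ 166 kt.
166 kt falls in the Category 5 band.

5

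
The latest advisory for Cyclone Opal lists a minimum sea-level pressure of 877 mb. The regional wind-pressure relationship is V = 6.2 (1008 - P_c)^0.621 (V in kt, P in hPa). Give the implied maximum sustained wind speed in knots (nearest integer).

128 kt

ΔP = 1008 − 877 = 131 mb.
131^0.621 ≈ 20.646.
V ≈ 6.2 × 20.646 ≈ 128.0 kt.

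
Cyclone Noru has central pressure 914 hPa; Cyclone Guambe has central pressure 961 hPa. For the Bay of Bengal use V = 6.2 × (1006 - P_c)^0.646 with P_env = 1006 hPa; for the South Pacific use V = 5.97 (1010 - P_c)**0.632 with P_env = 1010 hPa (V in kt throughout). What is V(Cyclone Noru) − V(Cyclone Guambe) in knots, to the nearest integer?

45 kt

Cyclone Noru: ΔP = 92; V ≈ 6.2 × 92^0.646 ≈ 115.08 kt.
Cyclone Guambe: ΔP = 49; V ≈ 5.97 × 49^0.632 ≈ 69.85 kt.
Difference ≈ 115.08 − 69.85 = 45.23 → 45 kt.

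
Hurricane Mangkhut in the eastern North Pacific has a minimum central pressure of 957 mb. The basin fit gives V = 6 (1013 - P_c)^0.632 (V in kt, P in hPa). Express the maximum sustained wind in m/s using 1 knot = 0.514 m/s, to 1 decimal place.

39.3 m/s

ΔP = 1013 − 957 = 56 mb.
V ≈ 6 × 56^0.632 = 6 × 12.731 ≈ 76.385 kt.
76.385 × 0.514 ≈ 39.26 m/s → 39.3 m/s.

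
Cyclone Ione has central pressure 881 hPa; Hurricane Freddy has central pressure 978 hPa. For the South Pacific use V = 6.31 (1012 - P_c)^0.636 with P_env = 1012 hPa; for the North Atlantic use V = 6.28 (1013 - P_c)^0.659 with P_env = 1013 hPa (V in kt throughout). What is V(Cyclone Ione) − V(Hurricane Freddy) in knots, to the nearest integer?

75 kt

Cyclone Ione: ΔP = 131; V ≈ 6.31 × 131^0.636 ≈ 140.16 kt.
Hurricane Freddy: ΔP = 35; V ≈ 6.28 × 35^0.659 ≈ 65.39 kt.
Difference ≈ 140.16 − 65.39 = 74.77 → 75 kt.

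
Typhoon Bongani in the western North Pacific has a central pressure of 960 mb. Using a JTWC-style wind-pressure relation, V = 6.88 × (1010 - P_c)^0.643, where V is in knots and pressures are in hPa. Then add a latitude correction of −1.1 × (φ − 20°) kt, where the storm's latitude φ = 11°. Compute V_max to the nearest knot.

95 kt

ΔP = 1010 − 960 = 50 mb.
50^0.643 ≈ 12.372.
V ≈ 6.88 × 12.372 ≈ 85.1 kt.
Latitude correction: −1.1 × (11 − 20) = 9.9 kt.
Corrected V ≈ 95 kt → 95 kt.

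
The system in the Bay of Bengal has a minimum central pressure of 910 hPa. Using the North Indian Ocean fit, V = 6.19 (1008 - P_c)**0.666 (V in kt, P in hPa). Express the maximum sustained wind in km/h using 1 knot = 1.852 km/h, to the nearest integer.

243 km/h

ΔP = 1008 − 910 = 98 hPa.
V ≈ 6.19 × 98^0.666 = 6.19 × 21.191 ≈ 131.174 kt.
131.174 × 1.852 ≈ 242.93 km/h → 243 km/h.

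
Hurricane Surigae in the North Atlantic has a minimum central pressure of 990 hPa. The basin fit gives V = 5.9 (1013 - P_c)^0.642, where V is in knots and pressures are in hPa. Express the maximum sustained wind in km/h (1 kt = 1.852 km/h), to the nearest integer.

82 km/h

ΔP = 1013 − 990 = 23 hPa.
V ≈ 5.9 × 23^0.642 = 5.9 × 7.486 ≈ 44.165 kt.
44.165 × 1.852 ≈ 81.79 km/h → 82 km/h.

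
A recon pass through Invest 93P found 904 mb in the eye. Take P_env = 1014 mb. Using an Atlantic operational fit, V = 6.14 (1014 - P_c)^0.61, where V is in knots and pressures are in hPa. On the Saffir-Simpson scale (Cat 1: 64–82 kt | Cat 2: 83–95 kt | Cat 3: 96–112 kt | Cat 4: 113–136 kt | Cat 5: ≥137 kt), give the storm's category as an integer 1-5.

3

ΔP = 1014 − 904 = 110 mb.
V ≈ 6.14 × 110^0.61 = 6.14 × 17.59 ≈ 108 kt.
108 kt falls in the Category 3 band.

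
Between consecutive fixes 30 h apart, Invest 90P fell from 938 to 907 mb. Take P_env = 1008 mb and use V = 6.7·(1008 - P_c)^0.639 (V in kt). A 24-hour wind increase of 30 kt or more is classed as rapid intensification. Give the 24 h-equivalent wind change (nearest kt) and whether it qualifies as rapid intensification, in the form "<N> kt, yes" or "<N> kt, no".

21 kt, no

V₁: ΔP = 70, V ≈ 6.7 × 70^0.639 ≈ 101.18 kt.
V₂: ΔP = 101, V ≈ 6.7 × 101^0.639 ≈ 127.89 kt.
ΔV over 30 h = 26.71 kt → 24 h equivalent = 26.71 × 24/30 ≈ 21.37 kt.
21 kt < 30 kt ⇒ not rapid intensification.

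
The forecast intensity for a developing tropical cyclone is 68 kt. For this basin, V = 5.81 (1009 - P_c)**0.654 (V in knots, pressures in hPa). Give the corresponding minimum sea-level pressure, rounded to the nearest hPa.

ΔP = (V / 5.81)^(1/0.654) = (68/5.81)^1.529.
68/5.81 = 11.704; 11.704^1.529 ≈ 43.01 hPa.
P_c = 1009 − 43.01 = 965.99 ≈ 966 hPa.

966 hPa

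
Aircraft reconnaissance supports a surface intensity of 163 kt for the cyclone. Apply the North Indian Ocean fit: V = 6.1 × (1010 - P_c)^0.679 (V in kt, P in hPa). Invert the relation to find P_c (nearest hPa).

884 hPa

ΔP = (V / 6.1)^(1/0.679) = (163/6.1)^1.473.
163/6.1 = 26.721; 26.721^1.473 ≈ 126.30 hPa.
P_c = 1010 − 126.30 = 883.70 ≈ 884 hPa.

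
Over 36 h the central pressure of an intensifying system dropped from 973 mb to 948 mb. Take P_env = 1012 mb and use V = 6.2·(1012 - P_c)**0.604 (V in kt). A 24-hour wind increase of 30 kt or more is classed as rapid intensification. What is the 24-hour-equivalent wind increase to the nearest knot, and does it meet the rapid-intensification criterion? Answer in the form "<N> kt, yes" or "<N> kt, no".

13 kt, no

V₁: ΔP = 39, V ≈ 6.2 × 39^0.604 ≈ 56.68 kt.
V₂: ΔP = 64, V ≈ 6.2 × 64^0.604 ≈ 76.44 kt.
ΔV over 36 h = 19.76 kt → 24 h equivalent = 19.76 × 24/36 ≈ 13.17 kt.
13 kt < 30 kt ⇒ not rapid intensification.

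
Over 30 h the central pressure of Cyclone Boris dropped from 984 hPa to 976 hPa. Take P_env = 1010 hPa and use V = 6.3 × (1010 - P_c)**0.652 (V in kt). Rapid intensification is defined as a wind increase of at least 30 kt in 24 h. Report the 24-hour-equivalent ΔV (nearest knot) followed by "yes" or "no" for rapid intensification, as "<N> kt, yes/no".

V₁: ΔP = 26, V ≈ 6.3 × 26^0.652 ≈ 52.71 kt.
V₂: ΔP = 34, V ≈ 6.3 × 34^0.652 ≈ 62.79 kt.
ΔV over 30 h = 10.08 kt → 24 h equivalent = 10.08 × 24/30 ≈ 8.06 kt.
8 kt < 30 kt ⇒ not rapid intensification.

8 kt, no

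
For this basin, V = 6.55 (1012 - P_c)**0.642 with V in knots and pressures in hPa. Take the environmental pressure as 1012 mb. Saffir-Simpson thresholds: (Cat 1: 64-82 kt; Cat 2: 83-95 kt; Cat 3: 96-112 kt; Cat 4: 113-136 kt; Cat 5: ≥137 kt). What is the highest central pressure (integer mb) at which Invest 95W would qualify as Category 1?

Category 1 begins at V = 64 kt.
Required ΔP = (64/6.55)^(1/0.642) = 9.771^1.558 ≈ 34.83 mb.
P_c ≤ 1012 − 34.83 = 977.17, so the highest integer P_c is 977 mb.

977 mb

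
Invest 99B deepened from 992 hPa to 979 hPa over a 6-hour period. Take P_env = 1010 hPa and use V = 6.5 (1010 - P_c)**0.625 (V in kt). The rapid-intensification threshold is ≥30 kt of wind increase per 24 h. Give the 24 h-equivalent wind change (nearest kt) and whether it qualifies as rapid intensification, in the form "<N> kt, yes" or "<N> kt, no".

V₁: ΔP = 18, V ≈ 6.5 × 18^0.625 ≈ 39.58 kt.
V₂: ΔP = 31, V ≈ 6.5 × 31^0.625 ≈ 55.59 kt.
ΔV over 6 h = 16.01 kt → 24 h equivalent = 16.01 × 24/6 ≈ 64.04 kt.
64 kt ≥ 30 kt ⇒ rapid intensification.

64 kt, yes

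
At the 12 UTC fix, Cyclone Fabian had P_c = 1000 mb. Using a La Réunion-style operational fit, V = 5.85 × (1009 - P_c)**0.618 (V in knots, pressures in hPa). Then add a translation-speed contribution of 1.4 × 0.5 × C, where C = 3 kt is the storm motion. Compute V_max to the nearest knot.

ΔP = 1009 − 1000 = 9 mb.
9^0.618 ≈ 3.888.
V ≈ 5.85 × 3.888 ≈ 22.7 kt.
Translation term: 1.4 × 0.5 × 3 = 2.1 kt.
Corrected V ≈ 24.8 kt → 25 kt.

25 kt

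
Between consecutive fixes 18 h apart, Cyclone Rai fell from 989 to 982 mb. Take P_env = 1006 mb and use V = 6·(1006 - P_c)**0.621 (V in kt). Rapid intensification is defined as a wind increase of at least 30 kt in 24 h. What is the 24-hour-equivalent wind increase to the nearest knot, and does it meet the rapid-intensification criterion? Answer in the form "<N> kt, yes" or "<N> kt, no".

11 kt, no

V₁: ΔP = 17, V ≈ 6 × 17^0.621 ≈ 34.85 kt.
V₂: ΔP = 24, V ≈ 6 × 24^0.621 ≈ 43.18 kt.
ΔV over 18 h = 8.33 kt → 24 h equivalent = 8.33 × 24/18 ≈ 11.11 kt.
11 kt < 30 kt ⇒ not rapid intensification.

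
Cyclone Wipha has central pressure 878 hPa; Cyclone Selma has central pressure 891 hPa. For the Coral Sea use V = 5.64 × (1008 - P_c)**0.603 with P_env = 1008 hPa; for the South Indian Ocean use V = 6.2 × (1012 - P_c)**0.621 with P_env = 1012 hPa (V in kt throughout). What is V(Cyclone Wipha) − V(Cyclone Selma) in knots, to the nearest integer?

-16 kt

Cyclone Wipha: ΔP = 130; V ≈ 5.64 × 130^0.603 ≈ 106.17 kt.
Cyclone Selma: ΔP = 121; V ≈ 6.2 × 121^0.621 ≈ 121.84 kt.
Difference ≈ 106.17 − 121.84 = -15.67 → -16 kt.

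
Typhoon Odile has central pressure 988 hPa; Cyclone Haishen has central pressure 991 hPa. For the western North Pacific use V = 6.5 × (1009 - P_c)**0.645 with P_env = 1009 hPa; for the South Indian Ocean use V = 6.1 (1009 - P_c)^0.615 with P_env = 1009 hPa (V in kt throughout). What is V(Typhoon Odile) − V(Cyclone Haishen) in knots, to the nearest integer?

10 kt

Typhoon Odile: ΔP = 21; V ≈ 6.5 × 21^0.645 ≈ 46.32 kt.
Cyclone Haishen: ΔP = 18; V ≈ 6.1 × 18^0.615 ≈ 36.08 kt.
Difference ≈ 46.32 − 36.08 = 10.24 → 10 kt.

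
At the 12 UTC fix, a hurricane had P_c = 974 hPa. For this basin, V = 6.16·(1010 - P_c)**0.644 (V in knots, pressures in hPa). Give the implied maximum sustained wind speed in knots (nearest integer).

ΔP = 1010 − 974 = 36 hPa.
36^0.644 ≈ 10.052.
V ≈ 6.16 × 10.052 ≈ 61.9 kt.

62 kt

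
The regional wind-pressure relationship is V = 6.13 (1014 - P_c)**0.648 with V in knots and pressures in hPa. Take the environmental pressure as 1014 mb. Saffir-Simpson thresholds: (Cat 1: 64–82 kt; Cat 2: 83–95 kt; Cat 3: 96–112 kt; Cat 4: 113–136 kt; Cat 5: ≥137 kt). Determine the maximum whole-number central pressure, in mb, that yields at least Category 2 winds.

958 mb

Category 2 begins at V = 83 kt.
Required ΔP = (83/6.13)^(1/0.648) = 13.540^1.543 ≈ 55.76 mb.
P_c ≤ 1014 − 55.76 = 958.24, so the highest integer P_c is 958 mb.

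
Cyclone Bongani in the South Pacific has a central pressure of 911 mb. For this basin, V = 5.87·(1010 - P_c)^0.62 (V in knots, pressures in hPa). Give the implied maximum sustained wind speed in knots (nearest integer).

ΔP = 1010 − 911 = 99 mb.
99^0.62 ≈ 17.270.
V ≈ 5.87 × 17.270 ≈ 101.4 kt.

101 kt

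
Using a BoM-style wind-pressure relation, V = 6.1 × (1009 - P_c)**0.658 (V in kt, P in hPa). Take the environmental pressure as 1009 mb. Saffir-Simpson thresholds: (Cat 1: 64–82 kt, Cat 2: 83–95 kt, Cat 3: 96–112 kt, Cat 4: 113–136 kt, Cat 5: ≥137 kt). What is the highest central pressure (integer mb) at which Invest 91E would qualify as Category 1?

Category 1 begins at V = 64 kt.
Required ΔP = (64/6.1)^(1/0.658) = 10.492^1.520 ≈ 35.60 mb.
P_c ≤ 1009 − 35.60 = 973.40, so the highest integer P_c is 973 mb.

973 mb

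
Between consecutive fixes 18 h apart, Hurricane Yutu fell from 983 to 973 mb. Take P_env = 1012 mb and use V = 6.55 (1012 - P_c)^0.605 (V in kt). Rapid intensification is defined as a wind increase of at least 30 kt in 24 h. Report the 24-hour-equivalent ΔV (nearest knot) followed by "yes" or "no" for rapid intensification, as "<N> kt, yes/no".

13 kt, no

V₁: ΔP = 29, V ≈ 6.55 × 29^0.605 ≈ 50.23 kt.
V₂: ΔP = 39, V ≈ 6.55 × 39^0.605 ≈ 60.09 kt.
ΔV over 18 h = 9.86 kt → 24 h equivalent = 9.86 × 24/18 ≈ 13.15 kt.
13 kt < 30 kt ⇒ not rapid intensification.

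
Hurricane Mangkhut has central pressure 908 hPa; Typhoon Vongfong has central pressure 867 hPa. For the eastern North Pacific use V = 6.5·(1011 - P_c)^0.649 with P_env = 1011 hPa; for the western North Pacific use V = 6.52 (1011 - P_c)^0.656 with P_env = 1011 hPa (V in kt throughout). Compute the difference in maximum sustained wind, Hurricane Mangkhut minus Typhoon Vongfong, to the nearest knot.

-38 kt

Hurricane Mangkhut: ΔP = 103; V ≈ 6.5 × 103^0.649 ≈ 131.60 kt.
Typhoon Vongfong: ΔP = 144; V ≈ 6.52 × 144^0.656 ≈ 169.88 kt.
Difference ≈ 131.60 − 169.88 = -38.28 → -38 kt.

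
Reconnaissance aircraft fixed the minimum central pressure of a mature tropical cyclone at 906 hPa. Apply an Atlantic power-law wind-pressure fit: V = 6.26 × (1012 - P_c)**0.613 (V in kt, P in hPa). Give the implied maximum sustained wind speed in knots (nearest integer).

109 kt

ΔP = 1012 − 906 = 106 hPa.
106^0.613 ≈ 17.439.
V ≈ 6.26 × 17.439 ≈ 109.2 kt.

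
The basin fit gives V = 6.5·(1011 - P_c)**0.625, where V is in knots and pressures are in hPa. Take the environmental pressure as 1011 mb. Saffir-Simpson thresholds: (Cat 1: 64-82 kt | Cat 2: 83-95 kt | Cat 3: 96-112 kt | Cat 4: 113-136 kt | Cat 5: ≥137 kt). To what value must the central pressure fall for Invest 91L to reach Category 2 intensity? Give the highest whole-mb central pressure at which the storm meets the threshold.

Category 2 begins at V = 83 kt.
Required ΔP = (83/6.5)^(1/0.625) = 12.769^1.600 ≈ 58.87 mb.
P_c ≤ 1011 − 58.87 = 952.13, so the highest integer P_c is 952 mb.

952 mb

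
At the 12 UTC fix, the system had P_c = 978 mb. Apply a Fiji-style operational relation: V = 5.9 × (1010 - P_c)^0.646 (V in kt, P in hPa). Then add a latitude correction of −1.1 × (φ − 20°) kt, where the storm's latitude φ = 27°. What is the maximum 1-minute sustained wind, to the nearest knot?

48 kt

ΔP = 1010 − 978 = 32 mb.
32^0.646 ≈ 9.383.
V ≈ 5.9 × 9.383 ≈ 55.4 kt.
Latitude correction: −1.1 × (27 − 20) = -7.7 kt.
Corrected V ≈ 47.7 kt → 48 kt.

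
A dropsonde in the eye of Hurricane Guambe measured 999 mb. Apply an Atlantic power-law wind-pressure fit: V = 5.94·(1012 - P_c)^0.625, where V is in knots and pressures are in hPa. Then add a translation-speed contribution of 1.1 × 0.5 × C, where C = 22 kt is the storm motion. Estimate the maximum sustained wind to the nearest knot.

42 kt

ΔP = 1012 − 999 = 13 mb.
13^0.625 ≈ 4.968.
V ≈ 5.94 × 4.968 ≈ 29.5 kt.
Translation term: 1.1 × 0.5 × 22 = 12.1 kt.
Corrected V ≈ 41.6 kt → 42 kt.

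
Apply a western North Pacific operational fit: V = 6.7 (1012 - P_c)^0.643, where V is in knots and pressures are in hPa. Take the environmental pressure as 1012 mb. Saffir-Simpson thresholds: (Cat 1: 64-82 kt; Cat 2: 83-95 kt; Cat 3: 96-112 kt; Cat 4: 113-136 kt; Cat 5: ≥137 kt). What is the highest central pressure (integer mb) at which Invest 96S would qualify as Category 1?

Category 1 begins at V = 64 kt.
Required ΔP = (64/6.7)^(1/0.643) = 9.552^1.555 ≈ 33.44 mb.
P_c ≤ 1012 − 33.44 = 978.56, so the highest integer P_c is 978 mb.

978 mb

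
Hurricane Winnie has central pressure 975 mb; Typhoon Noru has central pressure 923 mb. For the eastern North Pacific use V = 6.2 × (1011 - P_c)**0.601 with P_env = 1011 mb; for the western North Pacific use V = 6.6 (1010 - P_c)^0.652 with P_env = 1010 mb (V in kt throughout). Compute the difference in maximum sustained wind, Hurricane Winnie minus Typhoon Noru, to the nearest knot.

Hurricane Winnie: ΔP = 36; V ≈ 6.2 × 36^0.601 ≈ 53.42 kt.
Typhoon Noru: ΔP = 87; V ≈ 6.6 × 87^0.652 ≈ 121.37 kt.
Difference ≈ 53.42 − 121.37 = -67.95 → -68 kt.

-68 kt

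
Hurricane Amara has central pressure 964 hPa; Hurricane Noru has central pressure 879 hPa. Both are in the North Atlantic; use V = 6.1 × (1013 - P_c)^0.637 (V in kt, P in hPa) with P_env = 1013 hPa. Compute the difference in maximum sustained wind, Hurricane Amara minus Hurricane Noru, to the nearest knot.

-65 kt

Hurricane Amara: ΔP = 49; V ≈ 6.1 × 49^0.637 ≈ 72.78 kt.
Hurricane Noru: ΔP = 134; V ≈ 6.1 × 134^0.637 ≈ 138.13 kt.
Difference ≈ 72.78 − 138.13 = -65.35 → -65 kt.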